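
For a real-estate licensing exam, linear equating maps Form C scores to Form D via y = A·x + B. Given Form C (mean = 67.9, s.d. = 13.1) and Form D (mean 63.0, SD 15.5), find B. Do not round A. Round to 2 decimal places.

-17.34

A = SD_Y / SD_X = 15.5 / 13.1 = 1.183206
B = M_Y − A·M_X = 63.0 − 1.183206 × 67.9 = -17.34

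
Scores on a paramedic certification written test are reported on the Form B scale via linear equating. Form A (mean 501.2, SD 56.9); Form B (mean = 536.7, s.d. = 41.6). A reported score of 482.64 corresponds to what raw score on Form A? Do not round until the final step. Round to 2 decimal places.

Invert y = (SD_Y/SD_X)(x − M_X) + M_Y:
x = (SD_X/SD_Y)(y − M_Y) + M_X = (56.9/41.6)(482.64 − 536.7) + 501.2
x = 1.367788 × -54.060 + 501.2 = 427.26

427.26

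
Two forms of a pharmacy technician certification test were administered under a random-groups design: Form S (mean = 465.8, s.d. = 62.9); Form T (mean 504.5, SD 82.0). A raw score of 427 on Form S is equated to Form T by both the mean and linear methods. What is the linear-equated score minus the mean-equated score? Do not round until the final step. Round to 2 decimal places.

Mean-equated: 427 + (504.5 − 465.8) = 465.70
Linear-equated: (82.0/62.9)(427 − 465.8) + 504.5 = 453.918
Difference = 453.918 − 465.70 = -11.78

-11.78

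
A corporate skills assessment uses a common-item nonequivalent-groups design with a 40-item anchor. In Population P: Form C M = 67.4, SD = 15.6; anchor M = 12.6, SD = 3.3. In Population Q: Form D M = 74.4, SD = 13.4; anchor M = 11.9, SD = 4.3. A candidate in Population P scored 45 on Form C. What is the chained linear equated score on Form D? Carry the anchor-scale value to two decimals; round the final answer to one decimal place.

61.8

Form C → anchor (Population P): v = (3.3/15.6)(45 − 67.4) + 12.6 = 7.86
anchor → Form D (Population Q): y = (13.4/4.3)(7.86 − 11.9) + 74.4 = 61.8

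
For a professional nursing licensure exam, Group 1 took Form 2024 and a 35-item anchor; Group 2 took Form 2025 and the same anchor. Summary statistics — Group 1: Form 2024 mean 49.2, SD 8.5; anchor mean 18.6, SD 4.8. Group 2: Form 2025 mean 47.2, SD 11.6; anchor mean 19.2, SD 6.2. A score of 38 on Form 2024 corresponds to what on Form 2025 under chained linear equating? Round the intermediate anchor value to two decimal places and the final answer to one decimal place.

34.3

Form 2024 → anchor (Group 1): v = (4.8/8.5)(38 − 49.2) + 18.6 = 12.28
anchor → Form 2025 (Group 2): y = (11.6/6.2)(12.28 − 19.2) + 47.2 = 34.3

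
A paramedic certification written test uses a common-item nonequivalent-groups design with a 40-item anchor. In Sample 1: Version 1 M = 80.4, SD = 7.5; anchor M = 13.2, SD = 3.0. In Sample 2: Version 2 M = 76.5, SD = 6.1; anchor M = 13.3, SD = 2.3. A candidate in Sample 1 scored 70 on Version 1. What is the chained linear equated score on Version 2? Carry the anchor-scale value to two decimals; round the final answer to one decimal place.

65.2

Version 1 → anchor (Sample 1): v = (3.0/7.5)(70 − 80.4) + 13.2 = 9.04
anchor → Version 2 (Sample 2): y = (6.1/2.3)(9.04 − 13.3) + 76.5 = 65.2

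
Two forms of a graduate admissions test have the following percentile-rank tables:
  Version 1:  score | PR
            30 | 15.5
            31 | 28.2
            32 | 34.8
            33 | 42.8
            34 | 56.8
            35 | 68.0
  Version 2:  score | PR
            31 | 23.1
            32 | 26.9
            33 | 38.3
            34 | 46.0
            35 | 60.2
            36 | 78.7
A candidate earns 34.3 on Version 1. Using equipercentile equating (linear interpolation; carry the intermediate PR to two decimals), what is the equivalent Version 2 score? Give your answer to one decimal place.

35.0

PR of 34.3 on Version 1: 56.8 + (34.3 − 34)/(35 − 34) × (68.0 − 56.8) = 60.16
On Version 2, PR 60.16 falls between score 34 (PR 46.0) and 35 (PR 60.2).
Interpolate: 34 + (60.16 − 46.0)/(60.2 − 46.0) × (35 − 34) = 35.0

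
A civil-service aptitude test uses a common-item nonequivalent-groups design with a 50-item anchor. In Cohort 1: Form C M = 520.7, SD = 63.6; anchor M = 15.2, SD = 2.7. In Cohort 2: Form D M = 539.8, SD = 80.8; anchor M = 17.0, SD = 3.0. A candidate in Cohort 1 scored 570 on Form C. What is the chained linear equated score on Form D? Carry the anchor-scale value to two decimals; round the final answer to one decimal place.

Form C → anchor (Cohort 1): v = (2.7/63.6)(570 − 520.7) + 15.2 = 17.29
anchor → Form D (Cohort 2): y = (80.8/3.0)(17.29 − 17.0) + 539.8 = 547.6

547.6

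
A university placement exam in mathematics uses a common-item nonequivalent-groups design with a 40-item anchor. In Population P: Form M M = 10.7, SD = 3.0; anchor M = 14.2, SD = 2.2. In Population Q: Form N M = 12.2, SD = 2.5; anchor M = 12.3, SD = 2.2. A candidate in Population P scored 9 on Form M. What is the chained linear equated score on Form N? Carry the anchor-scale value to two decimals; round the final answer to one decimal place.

12.9

Form M → anchor (Population P): v = (2.2/3.0)(9 − 10.7) + 14.2 = 12.95
anchor → Form N (Population Q): y = (2.5/2.2)(12.95 − 12.3) + 12.2 = 12.9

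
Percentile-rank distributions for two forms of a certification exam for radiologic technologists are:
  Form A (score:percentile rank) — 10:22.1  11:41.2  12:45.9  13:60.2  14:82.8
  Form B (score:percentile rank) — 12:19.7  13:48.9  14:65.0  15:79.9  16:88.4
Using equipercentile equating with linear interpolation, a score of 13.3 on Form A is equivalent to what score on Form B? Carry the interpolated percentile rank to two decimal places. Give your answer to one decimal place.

PR of 13.3 on Form A: 60.2 + (13.3 − 13)/(14 − 13) × (82.8 − 60.2) = 66.98
On Form B, PR 66.98 falls between score 14 (PR 65.0) and 15 (PR 79.9).
Interpolate: 14 + (66.98 − 65.0)/(79.9 − 65.0) × (15 − 14) = 14.1

14.1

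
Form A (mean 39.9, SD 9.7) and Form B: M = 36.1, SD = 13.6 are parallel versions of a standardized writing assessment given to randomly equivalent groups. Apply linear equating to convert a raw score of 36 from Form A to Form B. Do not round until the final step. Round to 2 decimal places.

Linear equating: y = (SD_Y/SD_X)(x − M_X) + M_Y
y = (13.6/9.7)(36 − 39.9) + 36.1
y = 1.402062 × -3.9 + 36.1 = -5.4680 + 36.1 = 30.63

30.63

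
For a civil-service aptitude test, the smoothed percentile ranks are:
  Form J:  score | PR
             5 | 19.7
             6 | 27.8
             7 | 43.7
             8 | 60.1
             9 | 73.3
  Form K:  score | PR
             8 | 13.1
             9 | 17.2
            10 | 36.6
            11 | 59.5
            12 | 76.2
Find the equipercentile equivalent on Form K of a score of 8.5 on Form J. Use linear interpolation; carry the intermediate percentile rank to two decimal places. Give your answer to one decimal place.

PR of 8.5 on Form J: 60.1 + (8.5 − 8)/(9 − 8) × (73.3 − 60.1) = 66.70
On Form K, PR 66.70 falls between score 11 (PR 59.5) and 12 (PR 76.2).
Interpolate: 11 + (66.70 − 59.5)/(76.2 − 59.5) × (12 − 11) = 11.4

11.4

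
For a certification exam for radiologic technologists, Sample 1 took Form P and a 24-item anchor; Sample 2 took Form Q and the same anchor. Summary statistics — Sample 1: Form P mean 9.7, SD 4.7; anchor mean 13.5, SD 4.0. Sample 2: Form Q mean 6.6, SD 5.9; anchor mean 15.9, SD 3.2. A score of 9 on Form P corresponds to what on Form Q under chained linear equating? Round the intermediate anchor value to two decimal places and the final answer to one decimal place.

1.1

Form P → anchor (Sample 1): v = (4.0/4.7)(9 − 9.7) + 13.5 = 12.90
anchor → Form Q (Sample 2): y = (5.9/3.2)(12.90 − 15.9) + 6.6 = 1.1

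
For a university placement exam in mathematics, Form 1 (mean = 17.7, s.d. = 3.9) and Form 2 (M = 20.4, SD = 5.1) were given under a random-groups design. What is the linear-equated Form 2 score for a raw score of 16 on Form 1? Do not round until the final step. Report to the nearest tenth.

Linear equating: y = (SD_Y/SD_X)(x − M_X) + M_Y
y = (5.1/3.9)(16 − 17.7) + 20.4
y = 1.307692 × -1.7 + 20.4 = -2.2231 + 20.4 = 18.2

18.2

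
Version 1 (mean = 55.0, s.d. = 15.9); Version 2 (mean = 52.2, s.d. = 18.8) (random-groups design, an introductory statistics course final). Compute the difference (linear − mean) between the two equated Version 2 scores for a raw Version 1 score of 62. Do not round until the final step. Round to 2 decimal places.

1.28

Mean-equated: 62 + (52.2 − 55.0) = 59.20
Linear-equated: (18.8/15.9)(62 − 55.0) + 52.2 = 60.477
Difference = 60.477 − 59.20 = 1.28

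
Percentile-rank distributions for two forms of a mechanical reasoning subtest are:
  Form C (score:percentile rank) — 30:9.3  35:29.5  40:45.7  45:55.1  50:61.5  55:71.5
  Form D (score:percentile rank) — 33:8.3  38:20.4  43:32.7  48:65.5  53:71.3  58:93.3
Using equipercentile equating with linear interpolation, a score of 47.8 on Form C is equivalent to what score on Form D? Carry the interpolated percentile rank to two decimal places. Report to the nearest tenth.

PR of 47.8 on Form C: 55.1 + (47.8 − 45)/(50 − 45) × (61.5 − 55.1) = 58.68
On Form D, PR 58.68 falls between score 43 (PR 32.7) and 48 (PR 65.5).
Interpolate: 43 + (58.68 − 32.7)/(65.5 − 32.7) × (48 − 43) = 47.0

47.0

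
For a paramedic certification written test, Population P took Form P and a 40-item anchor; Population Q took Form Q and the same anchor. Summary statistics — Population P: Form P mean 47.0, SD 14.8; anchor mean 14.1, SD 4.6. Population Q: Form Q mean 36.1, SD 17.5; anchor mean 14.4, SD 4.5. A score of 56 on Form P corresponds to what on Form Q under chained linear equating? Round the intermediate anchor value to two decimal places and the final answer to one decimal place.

45.8

Form P → anchor (Population P): v = (4.6/14.8)(56 − 47.0) + 14.1 = 16.90
anchor → Form Q (Population Q): y = (17.5/4.5)(16.90 − 14.4) + 36.1 = 45.8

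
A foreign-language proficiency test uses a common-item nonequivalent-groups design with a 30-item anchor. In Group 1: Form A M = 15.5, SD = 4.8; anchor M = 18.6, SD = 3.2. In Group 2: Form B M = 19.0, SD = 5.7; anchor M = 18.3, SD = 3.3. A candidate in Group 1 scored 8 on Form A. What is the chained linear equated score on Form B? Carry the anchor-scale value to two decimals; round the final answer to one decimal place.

10.9

Form A → anchor (Group 1): v = (3.2/4.8)(8 − 15.5) + 18.6 = 13.60
anchor → Form B (Group 2): y = (5.7/3.3)(13.60 − 18.3) + 19.0 = 10.9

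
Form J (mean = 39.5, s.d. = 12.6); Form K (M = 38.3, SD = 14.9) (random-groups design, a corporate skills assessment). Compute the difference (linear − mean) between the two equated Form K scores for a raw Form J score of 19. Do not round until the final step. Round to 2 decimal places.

-3.74

Mean-equated: 19 + (38.3 − 39.5) = 17.80
Linear-equated: (14.9/12.6)(19 − 39.5) + 38.3 = 14.058
Difference = 14.058 − 17.80 = -3.74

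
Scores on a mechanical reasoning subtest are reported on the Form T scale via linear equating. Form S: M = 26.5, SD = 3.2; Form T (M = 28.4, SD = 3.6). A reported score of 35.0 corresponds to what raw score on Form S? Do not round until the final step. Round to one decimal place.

Invert y = (SD_Y/SD_X)(x − M_X) + M_Y:
x = (SD_X/SD_Y)(y − M_Y) + M_X = (3.2/3.6)(35.0 − 28.4) + 26.5
x = 0.888889 × 6.600 + 26.5 = 32.4

32.4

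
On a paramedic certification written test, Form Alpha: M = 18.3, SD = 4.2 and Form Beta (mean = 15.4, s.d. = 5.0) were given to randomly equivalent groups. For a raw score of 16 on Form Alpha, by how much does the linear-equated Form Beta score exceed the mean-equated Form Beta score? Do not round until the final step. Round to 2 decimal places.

Mean-equated: 16 + (15.4 − 18.3) = 13.10
Linear-equated: (5.0/4.2)(16 − 18.3) + 15.4 = 12.662
Difference = 12.662 − 13.10 = -0.44

-0.44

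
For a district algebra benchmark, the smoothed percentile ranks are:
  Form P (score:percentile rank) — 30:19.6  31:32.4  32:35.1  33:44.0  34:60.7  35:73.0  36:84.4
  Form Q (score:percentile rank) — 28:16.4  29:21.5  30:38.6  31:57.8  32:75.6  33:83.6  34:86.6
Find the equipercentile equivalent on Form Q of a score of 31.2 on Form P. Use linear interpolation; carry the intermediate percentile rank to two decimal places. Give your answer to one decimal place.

29.7

PR of 31.2 on Form P: 32.4 + (31.2 − 31)/(32 − 31) × (35.1 − 32.4) = 32.94
On Form Q, PR 32.94 falls between score 29 (PR 21.5) and 30 (PR 38.6).
Interpolate: 29 + (32.94 − 21.5)/(38.6 − 21.5) × (30 − 29) = 29.7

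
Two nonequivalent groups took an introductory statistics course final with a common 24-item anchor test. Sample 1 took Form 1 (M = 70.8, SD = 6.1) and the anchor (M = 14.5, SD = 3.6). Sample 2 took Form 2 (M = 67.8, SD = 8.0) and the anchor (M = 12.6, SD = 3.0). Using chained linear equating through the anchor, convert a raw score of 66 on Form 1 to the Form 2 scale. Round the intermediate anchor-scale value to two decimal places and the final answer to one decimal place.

Form 1 → anchor (Sample 1): v = (3.6/6.1)(66 − 70.8) + 14.5 = 11.67
anchor → Form 2 (Sample 2): y = (8.0/3.0)(11.67 − 12.6) + 67.8 = 65.3

65.3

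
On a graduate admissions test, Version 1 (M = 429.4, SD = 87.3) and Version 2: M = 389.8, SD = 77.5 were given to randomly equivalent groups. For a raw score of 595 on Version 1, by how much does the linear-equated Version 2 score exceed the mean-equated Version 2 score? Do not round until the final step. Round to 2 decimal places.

Mean-equated: 595 + (389.8 − 429.4) = 555.40
Linear-equated: (77.5/87.3)(595 − 429.4) + 389.8 = 536.810
Difference = 536.810 − 555.40 = -18.59

-18.59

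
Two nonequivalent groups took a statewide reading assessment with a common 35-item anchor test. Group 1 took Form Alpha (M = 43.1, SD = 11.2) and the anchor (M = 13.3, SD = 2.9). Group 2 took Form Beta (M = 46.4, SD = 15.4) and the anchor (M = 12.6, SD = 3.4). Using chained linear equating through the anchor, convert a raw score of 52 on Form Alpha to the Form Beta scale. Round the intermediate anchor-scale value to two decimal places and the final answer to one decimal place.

60.0

Form Alpha → anchor (Group 1): v = (2.9/11.2)(52 − 43.1) + 13.3 = 15.60
anchor → Form Beta (Group 2): y = (15.4/3.4)(15.60 − 12.6) + 46.4 = 60.0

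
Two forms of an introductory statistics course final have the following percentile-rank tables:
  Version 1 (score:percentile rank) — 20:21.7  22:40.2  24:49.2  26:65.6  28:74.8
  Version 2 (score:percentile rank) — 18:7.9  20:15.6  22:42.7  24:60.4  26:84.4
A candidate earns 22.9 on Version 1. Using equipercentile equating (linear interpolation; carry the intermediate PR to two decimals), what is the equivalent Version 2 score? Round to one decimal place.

PR of 22.9 on Version 1: 40.2 + (22.9 − 22)/(24 − 22) × (49.2 − 40.2) = 44.25
On Version 2, PR 44.25 falls between score 22 (PR 42.7) and 24 (PR 60.4).
Interpolate: 22 + (44.25 − 42.7)/(60.4 − 42.7) × (24 − 22) = 22.2

22.2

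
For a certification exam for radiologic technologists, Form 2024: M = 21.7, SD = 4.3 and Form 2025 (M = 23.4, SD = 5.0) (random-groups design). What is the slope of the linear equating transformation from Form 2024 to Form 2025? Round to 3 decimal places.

1.163

A = SD_Y / SD_X = 5.0 / 4.3 = 1.163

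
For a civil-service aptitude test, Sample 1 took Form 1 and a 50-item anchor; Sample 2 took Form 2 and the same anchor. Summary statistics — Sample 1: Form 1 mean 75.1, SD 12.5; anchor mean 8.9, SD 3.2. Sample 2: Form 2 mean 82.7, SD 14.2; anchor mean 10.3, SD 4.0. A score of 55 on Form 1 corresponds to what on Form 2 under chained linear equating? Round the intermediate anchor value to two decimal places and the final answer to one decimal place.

Form 1 → anchor (Sample 1): v = (3.2/12.5)(55 − 75.1) + 8.9 = 3.75
anchor → Form 2 (Sample 2): y = (14.2/4.0)(3.75 − 10.3) + 82.7 = 59.4

59.4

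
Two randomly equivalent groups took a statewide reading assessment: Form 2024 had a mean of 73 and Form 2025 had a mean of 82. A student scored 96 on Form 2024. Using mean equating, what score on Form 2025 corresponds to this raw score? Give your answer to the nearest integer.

105

Mean equating: y = x + (M_Y − M_X) = 96 + (82 − 73) = 105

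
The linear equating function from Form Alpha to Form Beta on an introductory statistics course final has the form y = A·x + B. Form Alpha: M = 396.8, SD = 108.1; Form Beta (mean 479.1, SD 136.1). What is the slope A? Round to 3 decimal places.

1.259

A = SD_Y / SD_X = 136.1 / 108.1 = 1.259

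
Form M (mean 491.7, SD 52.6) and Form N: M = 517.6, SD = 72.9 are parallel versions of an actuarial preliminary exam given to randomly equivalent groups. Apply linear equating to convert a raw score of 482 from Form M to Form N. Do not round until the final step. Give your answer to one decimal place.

Linear equating: y = (SD_Y/SD_X)(x − M_X) + M_Y
y = (72.9/52.6)(482 − 491.7) + 517.6
y = 1.385932 × -9.7 + 517.6 = -13.4435 + 517.6 = 504.2

504.2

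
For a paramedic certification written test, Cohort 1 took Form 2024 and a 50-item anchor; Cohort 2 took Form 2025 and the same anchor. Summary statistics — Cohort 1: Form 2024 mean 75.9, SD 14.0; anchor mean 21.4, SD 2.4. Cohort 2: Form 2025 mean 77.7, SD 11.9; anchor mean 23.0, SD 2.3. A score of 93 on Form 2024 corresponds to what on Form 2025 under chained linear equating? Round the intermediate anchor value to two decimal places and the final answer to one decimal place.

84.6

Form 2024 → anchor (Cohort 1): v = (2.4/14.0)(93 − 75.9) + 21.4 = 24.33
anchor → Form 2025 (Cohort 2): y = (11.9/2.3)(24.33 − 23.0) + 77.7 = 84.6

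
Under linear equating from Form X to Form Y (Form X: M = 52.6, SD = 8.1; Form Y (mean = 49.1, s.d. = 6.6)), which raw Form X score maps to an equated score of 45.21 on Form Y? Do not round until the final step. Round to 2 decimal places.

47.83

Invert y = (SD_Y/SD_X)(x − M_X) + M_Y:
x = (SD_X/SD_Y)(y − M_Y) + M_X = (8.1/6.6)(45.21 − 49.1) + 52.6
x = 1.227273 × -3.890 + 52.6 = 47.83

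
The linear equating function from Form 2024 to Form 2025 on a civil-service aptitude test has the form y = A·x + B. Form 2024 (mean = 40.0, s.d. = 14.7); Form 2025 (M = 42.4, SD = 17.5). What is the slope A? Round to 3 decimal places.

A = SD_Y / SD_X = 17.5 / 14.7 = 1.190

1.190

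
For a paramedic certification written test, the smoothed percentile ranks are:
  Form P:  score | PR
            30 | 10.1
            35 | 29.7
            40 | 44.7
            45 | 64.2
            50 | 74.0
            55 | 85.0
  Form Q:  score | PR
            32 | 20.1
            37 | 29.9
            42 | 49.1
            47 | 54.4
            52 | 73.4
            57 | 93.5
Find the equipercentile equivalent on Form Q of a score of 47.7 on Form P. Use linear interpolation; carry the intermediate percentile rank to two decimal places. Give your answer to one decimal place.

PR of 47.7 on Form P: 64.2 + (47.7 − 45)/(50 − 45) × (74.0 − 64.2) = 69.49
On Form Q, PR 69.49 falls between score 47 (PR 54.4) and 52 (PR 73.4).
Interpolate: 47 + (69.49 − 54.4)/(73.4 − 54.4) × (52 − 47) = 51.0

51.0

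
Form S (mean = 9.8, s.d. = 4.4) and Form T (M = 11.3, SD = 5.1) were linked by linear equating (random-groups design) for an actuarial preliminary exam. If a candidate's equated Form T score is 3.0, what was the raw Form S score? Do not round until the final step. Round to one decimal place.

Invert y = (SD_Y/SD_X)(x − M_X) + M_Y:
x = (SD_X/SD_Y)(y − M_Y) + M_X = (4.4/5.1)(3.0 − 11.3) + 9.8
x = 0.862745 × -8.300 + 9.8 = 2.6

2.6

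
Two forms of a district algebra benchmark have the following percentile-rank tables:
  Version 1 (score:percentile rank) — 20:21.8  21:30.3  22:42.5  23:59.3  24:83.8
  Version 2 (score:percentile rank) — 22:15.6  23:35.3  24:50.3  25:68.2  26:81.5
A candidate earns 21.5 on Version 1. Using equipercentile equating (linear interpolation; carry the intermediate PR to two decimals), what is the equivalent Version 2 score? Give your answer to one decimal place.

23.1

PR of 21.5 on Version 1: 30.3 + (21.5 − 21)/(22 − 21) × (42.5 − 30.3) = 36.40
On Version 2, PR 36.40 falls between score 23 (PR 35.3) and 24 (PR 50.3).
Interpolate: 23 + (36.40 − 35.3)/(50.3 − 35.3) × (24 − 23) = 23.1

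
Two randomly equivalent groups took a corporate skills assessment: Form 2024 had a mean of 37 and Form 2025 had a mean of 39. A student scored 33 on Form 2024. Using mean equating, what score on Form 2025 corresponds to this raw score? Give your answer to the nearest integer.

35

Mean equating: y = x + (M_Y − M_X) = 33 + (39 − 37) = 35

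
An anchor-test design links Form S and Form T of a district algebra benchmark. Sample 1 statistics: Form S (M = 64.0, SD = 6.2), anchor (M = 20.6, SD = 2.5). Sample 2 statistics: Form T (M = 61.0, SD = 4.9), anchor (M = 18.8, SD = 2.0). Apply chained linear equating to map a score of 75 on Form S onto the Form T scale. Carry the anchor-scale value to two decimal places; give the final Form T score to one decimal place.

Form S → anchor (Sample 1): v = (2.5/6.2)(75 − 64.0) + 20.6 = 25.04
anchor → Form T (Sample 2): y = (4.9/2.0)(25.04 − 18.8) + 61.0 = 76.3

76.3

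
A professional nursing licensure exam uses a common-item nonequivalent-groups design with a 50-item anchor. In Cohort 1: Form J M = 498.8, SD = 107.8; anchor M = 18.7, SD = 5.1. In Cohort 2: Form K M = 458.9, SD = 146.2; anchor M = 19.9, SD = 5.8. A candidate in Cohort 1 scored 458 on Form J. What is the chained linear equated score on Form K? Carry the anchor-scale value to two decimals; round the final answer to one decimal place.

Form J → anchor (Cohort 1): v = (5.1/107.8)(458 − 498.8) + 18.7 = 16.77
anchor → Form K (Cohort 2): y = (146.2/5.8)(16.77 − 19.9) + 458.9 = 380.0

380.0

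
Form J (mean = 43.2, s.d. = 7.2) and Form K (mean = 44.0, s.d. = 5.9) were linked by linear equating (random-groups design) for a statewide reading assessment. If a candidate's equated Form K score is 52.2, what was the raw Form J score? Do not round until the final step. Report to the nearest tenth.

Invert y = (SD_Y/SD_X)(x − M_X) + M_Y:
x = (SD_X/SD_Y)(y − M_Y) + M_X = (7.2/5.9)(52.2 − 44.0) + 43.2
x = 1.220339 × 8.200 + 43.2 = 53.2

53.2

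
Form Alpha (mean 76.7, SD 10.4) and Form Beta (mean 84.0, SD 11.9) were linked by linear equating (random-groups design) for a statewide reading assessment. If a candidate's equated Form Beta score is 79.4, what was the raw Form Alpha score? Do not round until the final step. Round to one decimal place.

Invert y = (SD_Y/SD_X)(x − M_X) + M_Y:
x = (SD_X/SD_Y)(y − M_Y) + M_X = (10.4/11.9)(79.4 − 84.0) + 76.7
x = 0.873950 × -4.600 + 76.7 = 72.7

72.7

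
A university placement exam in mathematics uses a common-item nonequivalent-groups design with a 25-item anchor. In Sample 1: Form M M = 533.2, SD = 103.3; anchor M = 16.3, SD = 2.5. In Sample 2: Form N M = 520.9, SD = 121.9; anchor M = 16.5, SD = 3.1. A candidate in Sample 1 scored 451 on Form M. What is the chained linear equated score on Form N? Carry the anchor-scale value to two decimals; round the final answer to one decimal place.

434.8

Form M → anchor (Sample 1): v = (2.5/103.3)(451 − 533.2) + 16.3 = 14.31
anchor → Form N (Sample 2): y = (121.9/3.1)(14.31 − 16.5) + 520.9 = 434.8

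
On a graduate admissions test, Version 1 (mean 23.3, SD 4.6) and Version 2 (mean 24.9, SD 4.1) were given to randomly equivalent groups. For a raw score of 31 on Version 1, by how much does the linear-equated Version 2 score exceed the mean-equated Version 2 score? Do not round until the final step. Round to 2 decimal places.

Mean-equated: 31 + (24.9 − 23.3) = 32.60
Linear-equated: (4.1/4.6)(31 − 23.3) + 24.9 = 31.763
Difference = 31.763 − 32.60 = -0.84

-0.84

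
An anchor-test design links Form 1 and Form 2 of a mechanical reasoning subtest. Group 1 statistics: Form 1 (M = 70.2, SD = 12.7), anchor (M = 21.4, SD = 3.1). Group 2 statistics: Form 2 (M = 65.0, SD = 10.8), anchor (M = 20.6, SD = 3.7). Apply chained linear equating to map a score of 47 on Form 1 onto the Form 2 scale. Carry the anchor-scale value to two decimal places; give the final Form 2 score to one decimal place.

50.8

Form 1 → anchor (Group 1): v = (3.1/12.7)(47 − 70.2) + 21.4 = 15.74
anchor → Form 2 (Group 2): y = (10.8/3.7)(15.74 − 20.6) + 65.0 = 50.8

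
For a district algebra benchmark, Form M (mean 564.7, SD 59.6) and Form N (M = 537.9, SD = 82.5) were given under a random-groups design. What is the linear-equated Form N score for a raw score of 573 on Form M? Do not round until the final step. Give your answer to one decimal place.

Linear equating: y = (SD_Y/SD_X)(x − M_X) + M_Y
y = (82.5/59.6)(573 − 564.7) + 537.9
y = 1.384228 × 8.3 + 537.9 = 11.4891 + 537.9 = 549.4

549.4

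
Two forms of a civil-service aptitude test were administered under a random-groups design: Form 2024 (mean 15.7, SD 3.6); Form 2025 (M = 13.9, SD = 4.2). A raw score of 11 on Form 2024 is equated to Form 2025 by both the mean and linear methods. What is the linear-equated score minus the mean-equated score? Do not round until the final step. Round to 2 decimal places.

Mean-equated: 11 + (13.9 − 15.7) = 9.20
Linear-equated: (4.2/3.6)(11 − 15.7) + 13.9 = 8.417
Difference = 8.417 − 9.20 = -0.78

-0.78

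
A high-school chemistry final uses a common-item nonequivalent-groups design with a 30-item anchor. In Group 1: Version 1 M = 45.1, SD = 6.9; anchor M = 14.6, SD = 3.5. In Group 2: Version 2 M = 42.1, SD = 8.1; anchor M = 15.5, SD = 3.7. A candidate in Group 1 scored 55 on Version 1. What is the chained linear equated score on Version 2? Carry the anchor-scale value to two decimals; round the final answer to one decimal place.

Version 1 → anchor (Group 1): v = (3.5/6.9)(55 − 45.1) + 14.6 = 19.62
anchor → Version 2 (Group 2): y = (8.1/3.7)(19.62 − 15.5) + 42.1 = 51.1

51.1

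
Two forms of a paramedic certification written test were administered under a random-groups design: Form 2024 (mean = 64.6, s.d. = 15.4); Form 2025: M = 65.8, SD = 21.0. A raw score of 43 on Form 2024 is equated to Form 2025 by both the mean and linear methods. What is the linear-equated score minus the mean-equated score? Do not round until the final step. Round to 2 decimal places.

-7.85

Mean-equated: 43 + (65.8 − 64.6) = 44.20
Linear-equated: (21.0/15.4)(43 − 64.6) + 65.8 = 36.345
Difference = 36.345 − 44.20 = -7.85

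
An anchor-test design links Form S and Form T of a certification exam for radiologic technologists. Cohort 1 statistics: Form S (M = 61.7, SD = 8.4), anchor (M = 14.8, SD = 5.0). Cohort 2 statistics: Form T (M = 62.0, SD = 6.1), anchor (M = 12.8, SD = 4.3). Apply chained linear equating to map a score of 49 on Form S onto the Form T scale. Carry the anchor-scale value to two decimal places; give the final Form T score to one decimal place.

Form S → anchor (Cohort 1): v = (5.0/8.4)(49 − 61.7) + 14.8 = 7.24
anchor → Form T (Cohort 2): y = (6.1/4.3)(7.24 − 12.8) + 62.0 = 54.1

54.1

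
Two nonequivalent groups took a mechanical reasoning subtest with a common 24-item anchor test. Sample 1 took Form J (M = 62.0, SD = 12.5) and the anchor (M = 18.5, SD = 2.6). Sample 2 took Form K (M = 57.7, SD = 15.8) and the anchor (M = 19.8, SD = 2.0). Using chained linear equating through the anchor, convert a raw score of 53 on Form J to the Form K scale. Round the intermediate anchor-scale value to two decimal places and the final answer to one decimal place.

32.7

Form J → anchor (Sample 1): v = (2.6/12.5)(53 − 62.0) + 18.5 = 16.63
anchor → Form K (Sample 2): y = (15.8/2.0)(16.63 − 19.8) + 57.7 = 32.7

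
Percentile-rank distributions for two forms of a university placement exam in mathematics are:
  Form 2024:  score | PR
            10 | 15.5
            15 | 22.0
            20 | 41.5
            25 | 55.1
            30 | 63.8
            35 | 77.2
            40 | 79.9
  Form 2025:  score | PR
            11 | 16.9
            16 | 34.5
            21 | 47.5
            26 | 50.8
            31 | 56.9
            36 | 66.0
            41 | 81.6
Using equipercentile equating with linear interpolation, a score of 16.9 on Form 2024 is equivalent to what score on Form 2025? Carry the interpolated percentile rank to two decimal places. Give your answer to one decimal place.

PR of 16.9 on Form 2024: 22.0 + (16.9 − 15)/(20 − 15) × (41.5 − 22.0) = 29.41
On Form 2025, PR 29.41 falls between score 11 (PR 16.9) and 16 (PR 34.5).
Interpolate: 11 + (29.41 − 16.9)/(34.5 − 16.9) × (16 − 11) = 14.6

14.6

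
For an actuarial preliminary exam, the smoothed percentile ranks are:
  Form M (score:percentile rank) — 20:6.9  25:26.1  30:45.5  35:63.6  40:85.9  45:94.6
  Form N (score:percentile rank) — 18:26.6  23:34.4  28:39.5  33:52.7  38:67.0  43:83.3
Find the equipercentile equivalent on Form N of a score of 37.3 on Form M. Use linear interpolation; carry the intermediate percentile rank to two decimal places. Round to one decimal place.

40.1

PR of 37.3 on Form M: 63.6 + (37.3 − 35)/(40 − 35) × (85.9 − 63.6) = 73.86
On Form N, PR 73.86 falls between score 38 (PR 67.0) and 43 (PR 83.3).
Interpolate: 38 + (73.86 − 67.0)/(83.3 − 67.0) × (43 − 38) = 40.1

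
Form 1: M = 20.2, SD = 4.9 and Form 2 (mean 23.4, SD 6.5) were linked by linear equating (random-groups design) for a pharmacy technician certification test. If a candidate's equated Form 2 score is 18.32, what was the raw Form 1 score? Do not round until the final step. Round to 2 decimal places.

Invert y = (SD_Y/SD_X)(x − M_X) + M_Y:
x = (SD_X/SD_Y)(y − M_Y) + M_X = (4.9/6.5)(18.32 − 23.4) + 20.2
x = 0.753846 × -5.080 + 20.2 = 16.37

16.37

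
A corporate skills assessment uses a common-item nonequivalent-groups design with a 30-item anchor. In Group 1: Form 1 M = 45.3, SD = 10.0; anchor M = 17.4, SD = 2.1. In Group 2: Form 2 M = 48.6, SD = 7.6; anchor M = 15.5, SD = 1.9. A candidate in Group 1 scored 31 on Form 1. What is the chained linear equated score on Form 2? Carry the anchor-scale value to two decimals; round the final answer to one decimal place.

44.2

Form 1 → anchor (Group 1): v = (2.1/10.0)(31 − 45.3) + 17.4 = 14.40
anchor → Form 2 (Group 2): y = (7.6/1.9)(14.40 − 15.5) + 48.6 = 44.2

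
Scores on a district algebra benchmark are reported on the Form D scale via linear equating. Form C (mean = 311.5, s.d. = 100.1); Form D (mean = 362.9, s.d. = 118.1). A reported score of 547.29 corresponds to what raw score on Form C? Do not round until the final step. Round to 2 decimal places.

467.79

Invert y = (SD_Y/SD_X)(x − M_X) + M_Y:
x = (SD_X/SD_Y)(y − M_Y) + M_X = (100.1/118.1)(547.29 − 362.9) + 311.5
x = 0.847587 × 184.390 + 311.5 = 467.79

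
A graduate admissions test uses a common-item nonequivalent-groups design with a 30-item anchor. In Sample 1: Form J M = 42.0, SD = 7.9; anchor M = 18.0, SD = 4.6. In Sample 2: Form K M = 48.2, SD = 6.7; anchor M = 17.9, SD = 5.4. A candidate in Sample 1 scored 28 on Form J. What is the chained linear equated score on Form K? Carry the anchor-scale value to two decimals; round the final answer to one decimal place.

38.2

Form J → anchor (Sample 1): v = (4.6/7.9)(28 − 42.0) + 18.0 = 9.85
anchor → Form K (Sample 2): y = (6.7/5.4)(9.85 − 17.9) + 48.2 = 38.2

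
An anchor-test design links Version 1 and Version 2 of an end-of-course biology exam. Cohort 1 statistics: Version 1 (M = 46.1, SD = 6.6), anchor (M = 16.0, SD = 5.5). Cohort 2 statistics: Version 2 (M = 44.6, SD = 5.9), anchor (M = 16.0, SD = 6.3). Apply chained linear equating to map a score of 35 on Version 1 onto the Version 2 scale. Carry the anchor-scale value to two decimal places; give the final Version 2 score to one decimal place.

Version 1 → anchor (Cohort 1): v = (5.5/6.6)(35 − 46.1) + 16.0 = 6.75
anchor → Version 2 (Cohort 2): y = (5.9/6.3)(6.75 − 16.0) + 44.6 = 35.9

35.9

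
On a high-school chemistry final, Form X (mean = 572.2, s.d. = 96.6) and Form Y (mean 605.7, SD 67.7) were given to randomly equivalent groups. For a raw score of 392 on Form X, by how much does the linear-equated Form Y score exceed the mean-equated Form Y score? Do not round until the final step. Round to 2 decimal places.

53.91

Mean-equated: 392 + (605.7 − 572.2) = 425.50
Linear-equated: (67.7/96.6)(392 − 572.2) + 605.7 = 479.411
Difference = 479.411 − 425.50 = 53.91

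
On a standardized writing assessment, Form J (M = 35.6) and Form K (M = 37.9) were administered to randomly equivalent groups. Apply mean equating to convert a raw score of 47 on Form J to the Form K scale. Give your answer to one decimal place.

Mean equating: y = x + (M_Y − M_X) = 47 + (37.9 − 35.6) = 49.3

49.3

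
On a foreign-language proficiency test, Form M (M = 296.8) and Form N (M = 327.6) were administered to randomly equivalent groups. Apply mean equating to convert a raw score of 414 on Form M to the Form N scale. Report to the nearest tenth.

Mean equating: y = x + (M_Y − M_X) = 414 + (327.6 − 296.8) = 444.8

444.8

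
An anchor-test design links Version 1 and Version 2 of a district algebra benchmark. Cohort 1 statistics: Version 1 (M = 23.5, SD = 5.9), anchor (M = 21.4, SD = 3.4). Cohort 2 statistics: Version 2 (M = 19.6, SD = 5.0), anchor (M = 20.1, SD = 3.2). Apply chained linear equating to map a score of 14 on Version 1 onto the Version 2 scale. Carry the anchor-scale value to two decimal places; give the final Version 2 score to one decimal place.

Version 1 → anchor (Cohort 1): v = (3.4/5.9)(14 − 23.5) + 21.4 = 15.93
anchor → Version 2 (Cohort 2): y = (5.0/3.2)(15.93 − 20.1) + 19.6 = 13.1

13.1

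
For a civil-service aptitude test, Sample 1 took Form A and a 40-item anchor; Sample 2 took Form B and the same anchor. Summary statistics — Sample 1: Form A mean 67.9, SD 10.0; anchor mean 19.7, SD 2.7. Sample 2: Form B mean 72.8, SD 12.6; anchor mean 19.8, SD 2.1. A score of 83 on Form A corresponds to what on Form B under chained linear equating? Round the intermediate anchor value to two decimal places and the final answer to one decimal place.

Form A → anchor (Sample 1): v = (2.7/10.0)(83 − 67.9) + 19.7 = 23.78
anchor → Form B (Sample 2): y = (12.6/2.1)(23.78 − 19.8) + 72.8 = 96.7

96.7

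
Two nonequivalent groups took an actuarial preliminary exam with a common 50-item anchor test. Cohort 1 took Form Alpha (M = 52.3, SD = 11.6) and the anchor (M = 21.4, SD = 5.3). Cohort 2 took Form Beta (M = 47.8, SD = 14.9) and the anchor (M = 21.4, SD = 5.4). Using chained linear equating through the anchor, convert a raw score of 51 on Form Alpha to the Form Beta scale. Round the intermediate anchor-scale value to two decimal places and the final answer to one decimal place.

Form Alpha → anchor (Cohort 1): v = (5.3/11.6)(51 − 52.3) + 21.4 = 20.81
anchor → Form Beta (Cohort 2): y = (14.9/5.4)(20.81 − 21.4) + 47.8 = 46.2

46.2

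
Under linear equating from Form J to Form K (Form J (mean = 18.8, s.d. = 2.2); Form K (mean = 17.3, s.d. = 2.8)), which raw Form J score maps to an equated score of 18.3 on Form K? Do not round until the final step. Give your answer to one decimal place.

Invert y = (SD_Y/SD_X)(x − M_X) + M_Y:
x = (SD_X/SD_Y)(y − M_Y) + M_X = (2.2/2.8)(18.3 − 17.3) + 18.8
x = 0.785714 × 1.000 + 18.8 = 19.6

19.6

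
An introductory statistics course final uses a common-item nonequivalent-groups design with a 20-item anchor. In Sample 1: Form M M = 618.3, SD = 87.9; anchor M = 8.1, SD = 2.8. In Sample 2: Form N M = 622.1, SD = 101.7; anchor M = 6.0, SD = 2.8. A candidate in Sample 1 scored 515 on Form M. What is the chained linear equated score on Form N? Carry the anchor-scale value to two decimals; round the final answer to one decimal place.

578.9

Form M → anchor (Sample 1): v = (2.8/87.9)(515 − 618.3) + 8.1 = 4.81
anchor → Form N (Sample 2): y = (101.7/2.8)(4.81 − 6.0) + 622.1 = 578.9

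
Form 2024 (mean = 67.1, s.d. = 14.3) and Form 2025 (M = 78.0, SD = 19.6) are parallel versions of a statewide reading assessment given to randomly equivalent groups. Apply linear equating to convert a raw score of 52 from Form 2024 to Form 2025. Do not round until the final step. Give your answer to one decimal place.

57.3

Linear equating: y = (SD_Y/SD_X)(x − M_X) + M_Y
y = (19.6/14.3)(52 − 67.1) + 78.0
y = 1.370629 × -15.1 + 78.0 = -20.6965 + 78.0 = 57.3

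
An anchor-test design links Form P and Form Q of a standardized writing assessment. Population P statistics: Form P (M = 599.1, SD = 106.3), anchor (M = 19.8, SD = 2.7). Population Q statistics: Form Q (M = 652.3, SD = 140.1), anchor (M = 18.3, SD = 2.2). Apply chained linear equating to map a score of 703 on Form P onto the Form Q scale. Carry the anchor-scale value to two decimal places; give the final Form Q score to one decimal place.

Form P → anchor (Population P): v = (2.7/106.3)(703 − 599.1) + 19.8 = 22.44
anchor → Form Q (Population Q): y = (140.1/2.2)(22.44 − 18.3) + 652.3 = 915.9

915.9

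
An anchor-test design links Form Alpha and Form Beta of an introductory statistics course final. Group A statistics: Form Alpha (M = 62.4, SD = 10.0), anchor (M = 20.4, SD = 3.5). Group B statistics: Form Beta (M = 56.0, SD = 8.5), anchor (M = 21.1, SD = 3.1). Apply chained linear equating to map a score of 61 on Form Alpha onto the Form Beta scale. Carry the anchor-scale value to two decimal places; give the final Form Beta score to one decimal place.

52.7

Form Alpha → anchor (Group A): v = (3.5/10.0)(61 − 62.4) + 20.4 = 19.91
anchor → Form Beta (Group B): y = (8.5/3.1)(19.91 − 21.1) + 56.0 = 52.7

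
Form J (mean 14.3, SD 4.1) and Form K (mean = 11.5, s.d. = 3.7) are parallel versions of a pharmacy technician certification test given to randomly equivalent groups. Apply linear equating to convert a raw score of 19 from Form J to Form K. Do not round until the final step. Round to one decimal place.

15.7

Linear equating: y = (SD_Y/SD_X)(x − M_X) + M_Y
y = (3.7/4.1)(19 − 14.3) + 11.5
y = 0.902439 × 4.7 + 11.5 = 4.2415 + 11.5 = 15.7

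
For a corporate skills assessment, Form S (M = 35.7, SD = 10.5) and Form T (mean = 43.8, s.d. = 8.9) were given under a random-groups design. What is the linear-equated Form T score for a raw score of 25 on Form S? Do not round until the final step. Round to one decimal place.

34.7

Linear equating: y = (SD_Y/SD_X)(x − M_X) + M_Y
y = (8.9/10.5)(25 − 35.7) + 43.8
y = 0.847619 × -10.7 + 43.8 = -9.0695 + 43.8 = 34.7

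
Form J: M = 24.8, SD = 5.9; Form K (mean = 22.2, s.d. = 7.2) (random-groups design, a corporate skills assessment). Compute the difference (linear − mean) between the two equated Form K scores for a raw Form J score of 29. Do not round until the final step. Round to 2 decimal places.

Mean-equated: 29 + (22.2 − 24.8) = 26.40
Linear-equated: (7.2/5.9)(29 − 24.8) + 22.2 = 27.325
Difference = 27.325 − 26.40 = 0.93

0.93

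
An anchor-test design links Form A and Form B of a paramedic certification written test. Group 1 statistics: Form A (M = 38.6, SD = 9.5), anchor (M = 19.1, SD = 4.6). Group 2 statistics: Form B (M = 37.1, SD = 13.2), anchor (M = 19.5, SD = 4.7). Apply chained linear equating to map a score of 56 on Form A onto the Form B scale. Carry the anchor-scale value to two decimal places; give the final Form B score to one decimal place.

59.7

Form A → anchor (Group 1): v = (4.6/9.5)(56 − 38.6) + 19.1 = 27.53
anchor → Form B (Group 2): y = (13.2/4.7)(27.53 − 19.5) + 37.1 = 59.7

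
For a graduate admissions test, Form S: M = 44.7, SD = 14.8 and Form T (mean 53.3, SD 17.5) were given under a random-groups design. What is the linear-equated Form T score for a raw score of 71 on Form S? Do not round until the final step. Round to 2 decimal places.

84.40

Linear equating: y = (SD_Y/SD_X)(x − M_X) + M_Y
y = (17.5/14.8)(71 − 44.7) + 53.3
y = 1.182432 × 26.3 + 53.3 = 31.0980 + 53.3 = 84.40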